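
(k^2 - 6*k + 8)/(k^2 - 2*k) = (k - 4)/k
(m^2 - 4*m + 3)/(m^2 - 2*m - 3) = (m - 1)/(m + 1)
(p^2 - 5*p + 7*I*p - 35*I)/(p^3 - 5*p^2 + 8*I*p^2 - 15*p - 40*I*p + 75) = (p + 7*I)/(p^2 + 8*I*p - 15)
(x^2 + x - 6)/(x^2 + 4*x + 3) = (x - 2)/(x + 1)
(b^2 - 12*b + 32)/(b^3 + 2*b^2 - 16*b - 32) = (b - 8)/(b^2 + 6*b + 8)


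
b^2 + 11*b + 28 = (b + 4)*(b + 7)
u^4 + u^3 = u^3*(u + 1)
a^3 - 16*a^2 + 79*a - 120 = (a - 8)*(a - 5)*(a - 3)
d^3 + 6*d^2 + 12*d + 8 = (d + 2)^3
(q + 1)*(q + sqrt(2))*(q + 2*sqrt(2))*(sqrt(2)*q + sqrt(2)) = sqrt(2)*q^4 + 2*sqrt(2)*q^3 + 6*q^3 + 5*sqrt(2)*q^2 + 12*q^2 + 6*q + 8*sqrt(2)*q + 4*sqrt(2)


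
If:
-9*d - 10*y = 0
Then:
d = -10*y/9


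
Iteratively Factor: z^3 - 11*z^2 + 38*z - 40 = (z - 5)*(z^2 - 6*z + 8) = (z - 5)*(z - 2)*(z - 4)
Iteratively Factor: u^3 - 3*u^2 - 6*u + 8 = (u - 1)*(u^2 - 2*u - 8) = (u - 4)*(u - 1)*(u + 2)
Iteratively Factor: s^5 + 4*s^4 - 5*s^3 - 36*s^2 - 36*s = (s + 2)*(s^4 + 2*s^3 - 9*s^2 - 18*s) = (s + 2)*(s + 3)*(s^3 - s^2 - 6*s) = s*(s + 2)*(s + 3)*(s^2 - s - 6) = s*(s - 3)*(s + 2)*(s + 3)*(s + 2)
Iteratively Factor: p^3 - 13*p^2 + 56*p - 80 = (p - 4)*(p^2 - 9*p + 20) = (p - 4)^2*(p - 5)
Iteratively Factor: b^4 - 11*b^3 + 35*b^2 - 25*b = (b)*(b^3 - 11*b^2 + 35*b - 25) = b*(b - 1)*(b^2 - 10*b + 25) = b*(b - 5)*(b - 1)*(b - 5)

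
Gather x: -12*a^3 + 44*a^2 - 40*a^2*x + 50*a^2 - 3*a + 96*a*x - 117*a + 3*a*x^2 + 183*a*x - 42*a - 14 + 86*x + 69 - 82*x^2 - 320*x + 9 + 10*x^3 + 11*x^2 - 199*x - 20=-12*a^3 + 94*a^2 - 162*a + 10*x^3 + x^2*(3*a - 71) + x*(-40*a^2 + 279*a - 433) + 44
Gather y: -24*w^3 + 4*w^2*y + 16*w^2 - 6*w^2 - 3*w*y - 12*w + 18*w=-24*w^3 + 10*w^2 + 6*w + y*(4*w^2 - 3*w)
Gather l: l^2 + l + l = l^2 + 2*l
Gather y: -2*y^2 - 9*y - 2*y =-2*y^2 - 11*y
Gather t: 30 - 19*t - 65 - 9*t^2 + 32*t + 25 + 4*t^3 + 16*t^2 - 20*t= 4*t^3 + 7*t^2 - 7*t - 10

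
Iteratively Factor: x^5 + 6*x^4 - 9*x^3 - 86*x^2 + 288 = (x + 4)*(x^4 + 2*x^3 - 17*x^2 - 18*x + 72) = (x + 3)*(x + 4)*(x^3 - x^2 - 14*x + 24) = (x - 2)*(x + 3)*(x + 4)*(x^2 + x - 12) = (x - 2)*(x + 3)*(x + 4)^2*(x - 3)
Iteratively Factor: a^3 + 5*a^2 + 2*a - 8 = (a + 2)*(a^2 + 3*a - 4) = (a - 1)*(a + 2)*(a + 4)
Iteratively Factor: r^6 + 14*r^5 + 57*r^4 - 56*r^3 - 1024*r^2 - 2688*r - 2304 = (r - 4)*(r^5 + 18*r^4 + 129*r^3 + 460*r^2 + 816*r + 576) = (r - 4)*(r + 4)*(r^4 + 14*r^3 + 73*r^2 + 168*r + 144) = (r - 4)*(r + 3)*(r + 4)*(r^3 + 11*r^2 + 40*r + 48) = (r - 4)*(r + 3)*(r + 4)^2*(r^2 + 7*r + 12) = (r - 4)*(r + 3)^2*(r + 4)^2*(r + 4)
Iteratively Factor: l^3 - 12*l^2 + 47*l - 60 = (l - 4)*(l^2 - 8*l + 15) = (l - 4)*(l - 3)*(l - 5)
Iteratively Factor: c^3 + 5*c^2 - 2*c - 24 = (c + 3)*(c^2 + 2*c - 8) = (c - 2)*(c + 3)*(c + 4)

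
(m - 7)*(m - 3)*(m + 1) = m^3 - 9*m^2 + 11*m + 21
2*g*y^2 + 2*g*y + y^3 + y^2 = y*(2*g + y)*(y + 1)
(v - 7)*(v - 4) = v^2 - 11*v + 28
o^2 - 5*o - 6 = (o - 6)*(o + 1)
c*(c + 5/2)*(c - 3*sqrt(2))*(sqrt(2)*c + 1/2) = sqrt(2)*c^4 - 11*c^3/2 + 5*sqrt(2)*c^3/2 - 55*c^2/4 - 3*sqrt(2)*c^2/2 - 15*sqrt(2)*c/4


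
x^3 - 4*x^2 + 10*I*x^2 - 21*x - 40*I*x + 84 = (x - 4)*(x + 3*I)*(x + 7*I)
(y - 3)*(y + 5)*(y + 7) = y^3 + 9*y^2 - y - 105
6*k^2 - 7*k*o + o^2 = (-6*k + o)*(-k + o)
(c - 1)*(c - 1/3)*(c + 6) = c^3 + 14*c^2/3 - 23*c/3 + 2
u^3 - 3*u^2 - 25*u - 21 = (u - 7)*(u + 1)*(u + 3)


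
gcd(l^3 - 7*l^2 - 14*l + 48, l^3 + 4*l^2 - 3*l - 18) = l^2 + l - 6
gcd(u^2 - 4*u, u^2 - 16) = u - 4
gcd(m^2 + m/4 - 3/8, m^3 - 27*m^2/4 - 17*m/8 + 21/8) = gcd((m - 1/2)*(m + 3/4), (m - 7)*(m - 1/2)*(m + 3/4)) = m^2 + m/4 - 3/8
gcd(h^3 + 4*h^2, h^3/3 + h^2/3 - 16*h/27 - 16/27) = 1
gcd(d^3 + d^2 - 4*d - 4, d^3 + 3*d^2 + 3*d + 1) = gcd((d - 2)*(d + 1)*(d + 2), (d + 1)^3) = d + 1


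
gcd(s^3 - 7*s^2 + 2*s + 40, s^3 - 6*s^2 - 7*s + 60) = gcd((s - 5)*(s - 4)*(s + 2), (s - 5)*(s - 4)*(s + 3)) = s^2 - 9*s + 20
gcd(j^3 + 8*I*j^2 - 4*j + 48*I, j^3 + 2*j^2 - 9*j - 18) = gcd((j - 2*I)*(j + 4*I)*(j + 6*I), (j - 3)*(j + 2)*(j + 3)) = 1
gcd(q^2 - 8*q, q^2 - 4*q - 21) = 1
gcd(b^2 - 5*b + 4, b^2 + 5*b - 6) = b - 1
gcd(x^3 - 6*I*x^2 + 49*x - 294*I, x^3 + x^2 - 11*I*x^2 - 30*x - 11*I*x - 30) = x - 6*I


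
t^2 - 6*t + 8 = (t - 4)*(t - 2)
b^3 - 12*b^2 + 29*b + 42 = (b - 7)*(b - 6)*(b + 1)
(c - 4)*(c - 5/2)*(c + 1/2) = c^3 - 6*c^2 + 27*c/4 + 5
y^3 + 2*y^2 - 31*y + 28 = (y - 4)*(y - 1)*(y + 7)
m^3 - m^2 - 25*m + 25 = (m - 5)*(m - 1)*(m + 5)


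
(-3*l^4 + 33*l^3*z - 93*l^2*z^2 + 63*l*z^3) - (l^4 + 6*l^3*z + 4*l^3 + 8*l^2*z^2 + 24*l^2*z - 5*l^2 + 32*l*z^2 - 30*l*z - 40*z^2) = -4*l^4 + 27*l^3*z - 4*l^3 - 101*l^2*z^2 - 24*l^2*z + 5*l^2 + 63*l*z^3 - 32*l*z^2 + 30*l*z + 40*z^2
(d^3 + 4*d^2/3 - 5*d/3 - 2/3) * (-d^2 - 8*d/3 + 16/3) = -d^5 - 4*d^4 + 31*d^3/9 + 110*d^2/9 - 64*d/9 - 32/9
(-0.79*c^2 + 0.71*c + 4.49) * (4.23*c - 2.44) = -3.3417*c^3 + 4.9309*c^2 + 17.2603*c - 10.9556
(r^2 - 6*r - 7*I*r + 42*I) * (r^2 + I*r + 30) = r^4 - 6*r^3 - 6*I*r^3 + 37*r^2 + 36*I*r^2 - 222*r - 210*I*r + 1260*I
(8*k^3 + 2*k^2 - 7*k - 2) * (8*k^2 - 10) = 64*k^5 + 16*k^4 - 136*k^3 - 36*k^2 + 70*k + 20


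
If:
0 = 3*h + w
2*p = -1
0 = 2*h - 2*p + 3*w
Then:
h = 1/7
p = -1/2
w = -3/7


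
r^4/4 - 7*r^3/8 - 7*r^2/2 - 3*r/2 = r*(r/2 + 1/4)*(r/2 + 1)*(r - 6)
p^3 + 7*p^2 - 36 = (p - 2)*(p + 3)*(p + 6)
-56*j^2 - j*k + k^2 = (-8*j + k)*(7*j + k)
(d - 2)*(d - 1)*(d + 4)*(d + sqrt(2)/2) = d^4 + sqrt(2)*d^3/2 + d^3 - 10*d^2 + sqrt(2)*d^2/2 - 5*sqrt(2)*d + 8*d + 4*sqrt(2)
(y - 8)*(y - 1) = y^2 - 9*y + 8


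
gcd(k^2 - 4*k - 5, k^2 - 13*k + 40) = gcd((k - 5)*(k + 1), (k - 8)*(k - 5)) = k - 5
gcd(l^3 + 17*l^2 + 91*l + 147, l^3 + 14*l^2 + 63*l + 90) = l + 3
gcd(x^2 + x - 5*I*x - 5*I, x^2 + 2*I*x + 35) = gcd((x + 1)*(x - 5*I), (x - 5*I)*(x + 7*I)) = x - 5*I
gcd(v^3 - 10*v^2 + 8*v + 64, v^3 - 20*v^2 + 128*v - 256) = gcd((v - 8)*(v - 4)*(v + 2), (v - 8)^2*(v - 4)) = v^2 - 12*v + 32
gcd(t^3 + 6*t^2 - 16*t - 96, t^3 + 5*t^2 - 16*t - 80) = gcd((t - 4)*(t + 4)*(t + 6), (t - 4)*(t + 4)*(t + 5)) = t^2 - 16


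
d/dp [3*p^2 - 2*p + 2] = 6*p - 2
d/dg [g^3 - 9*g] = 3*g^2 - 9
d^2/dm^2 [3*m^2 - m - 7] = 6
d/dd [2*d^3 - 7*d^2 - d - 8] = 6*d^2 - 14*d - 1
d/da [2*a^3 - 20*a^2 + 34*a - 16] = 6*a^2 - 40*a + 34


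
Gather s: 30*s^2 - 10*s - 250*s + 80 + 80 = 30*s^2 - 260*s + 160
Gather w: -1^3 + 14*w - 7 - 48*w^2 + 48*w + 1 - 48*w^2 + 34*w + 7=-96*w^2 + 96*w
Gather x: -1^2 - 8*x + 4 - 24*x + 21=24 - 32*x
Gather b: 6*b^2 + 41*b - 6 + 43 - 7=6*b^2 + 41*b + 30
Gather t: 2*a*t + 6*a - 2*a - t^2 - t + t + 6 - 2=2*a*t + 4*a - t^2 + 4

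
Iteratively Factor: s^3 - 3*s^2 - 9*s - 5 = (s + 1)*(s^2 - 4*s - 5) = (s - 5)*(s + 1)*(s + 1)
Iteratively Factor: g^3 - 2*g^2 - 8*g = (g - 4)*(g^2 + 2*g) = g*(g - 4)*(g + 2)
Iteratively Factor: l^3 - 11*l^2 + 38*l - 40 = (l - 5)*(l^2 - 6*l + 8) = (l - 5)*(l - 4)*(l - 2)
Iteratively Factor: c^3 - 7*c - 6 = (c + 1)*(c^2 - c - 6) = (c + 1)*(c + 2)*(c - 3)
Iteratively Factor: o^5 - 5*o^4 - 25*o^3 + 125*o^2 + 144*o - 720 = (o - 5)*(o^4 - 25*o^2 + 144) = (o - 5)*(o + 4)*(o^3 - 4*o^2 - 9*o + 36) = (o - 5)*(o - 4)*(o + 4)*(o^2 - 9) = (o - 5)*(o - 4)*(o - 3)*(o + 4)*(o + 3)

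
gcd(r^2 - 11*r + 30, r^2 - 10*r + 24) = r - 6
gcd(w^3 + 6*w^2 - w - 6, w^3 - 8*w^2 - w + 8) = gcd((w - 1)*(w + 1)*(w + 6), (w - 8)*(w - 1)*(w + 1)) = w^2 - 1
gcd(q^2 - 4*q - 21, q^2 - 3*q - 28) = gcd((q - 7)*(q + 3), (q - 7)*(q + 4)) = q - 7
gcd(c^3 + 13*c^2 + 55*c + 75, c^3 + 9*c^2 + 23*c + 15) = c^2 + 8*c + 15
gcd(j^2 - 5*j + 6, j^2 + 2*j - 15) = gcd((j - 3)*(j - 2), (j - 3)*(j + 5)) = j - 3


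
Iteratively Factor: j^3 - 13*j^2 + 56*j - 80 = (j - 4)*(j^2 - 9*j + 20) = (j - 4)^2*(j - 5)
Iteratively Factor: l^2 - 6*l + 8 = (l - 4)*(l - 2)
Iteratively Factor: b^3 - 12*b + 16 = (b - 2)*(b^2 + 2*b - 8) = (b - 2)*(b + 4)*(b - 2)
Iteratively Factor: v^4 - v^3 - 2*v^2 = (v + 1)*(v^3 - 2*v^2) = v*(v + 1)*(v^2 - 2*v) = v^2*(v + 1)*(v - 2)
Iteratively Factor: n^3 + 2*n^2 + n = (n + 1)*(n^2 + n) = n*(n + 1)*(n + 1)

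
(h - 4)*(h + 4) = h^2 - 16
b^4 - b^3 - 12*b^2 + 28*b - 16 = (b - 2)^2*(b - 1)*(b + 4)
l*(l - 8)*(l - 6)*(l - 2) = l^4 - 16*l^3 + 76*l^2 - 96*l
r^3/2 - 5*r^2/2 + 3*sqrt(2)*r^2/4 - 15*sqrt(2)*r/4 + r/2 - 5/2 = (r/2 + sqrt(2)/2)*(r - 5)*(r + sqrt(2)/2)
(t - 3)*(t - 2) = t^2 - 5*t + 6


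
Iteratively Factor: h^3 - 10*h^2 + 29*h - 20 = (h - 5)*(h^2 - 5*h + 4) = (h - 5)*(h - 1)*(h - 4)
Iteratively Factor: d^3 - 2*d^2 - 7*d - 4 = (d + 1)*(d^2 - 3*d - 4) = (d + 1)^2*(d - 4)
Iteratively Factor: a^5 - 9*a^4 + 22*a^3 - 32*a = (a - 4)*(a^4 - 5*a^3 + 2*a^2 + 8*a) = a*(a - 4)*(a^3 - 5*a^2 + 2*a + 8) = a*(a - 4)*(a + 1)*(a^2 - 6*a + 8) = a*(a - 4)^2*(a + 1)*(a - 2)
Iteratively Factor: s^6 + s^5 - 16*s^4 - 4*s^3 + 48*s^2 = (s)*(s^5 + s^4 - 16*s^3 - 4*s^2 + 48*s) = s*(s + 2)*(s^4 - s^3 - 14*s^2 + 24*s) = s*(s + 2)*(s + 4)*(s^3 - 5*s^2 + 6*s) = s*(s - 3)*(s + 2)*(s + 4)*(s^2 - 2*s) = s*(s - 3)*(s - 2)*(s + 2)*(s + 4)*(s)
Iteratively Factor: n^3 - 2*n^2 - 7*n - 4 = (n + 1)*(n^2 - 3*n - 4) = (n - 4)*(n + 1)*(n + 1)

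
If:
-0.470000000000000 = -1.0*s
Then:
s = 0.47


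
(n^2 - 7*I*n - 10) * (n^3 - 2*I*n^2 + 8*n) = n^5 - 9*I*n^4 - 16*n^3 - 36*I*n^2 - 80*n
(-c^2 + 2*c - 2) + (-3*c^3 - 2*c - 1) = -3*c^3 - c^2 - 3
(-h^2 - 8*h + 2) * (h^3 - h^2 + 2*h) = -h^5 - 7*h^4 + 8*h^3 - 18*h^2 + 4*h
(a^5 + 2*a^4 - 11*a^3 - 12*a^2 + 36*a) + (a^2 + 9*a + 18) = a^5 + 2*a^4 - 11*a^3 - 11*a^2 + 45*a + 18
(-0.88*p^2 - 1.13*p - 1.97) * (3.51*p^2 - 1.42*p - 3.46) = -3.0888*p^4 - 2.7167*p^3 - 2.2653*p^2 + 6.7072*p + 6.8162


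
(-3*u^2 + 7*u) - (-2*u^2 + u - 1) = -u^2 + 6*u + 1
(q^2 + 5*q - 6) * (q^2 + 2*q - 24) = q^4 + 7*q^3 - 20*q^2 - 132*q + 144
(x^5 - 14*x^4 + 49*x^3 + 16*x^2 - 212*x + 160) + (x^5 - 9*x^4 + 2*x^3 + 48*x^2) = 2*x^5 - 23*x^4 + 51*x^3 + 64*x^2 - 212*x + 160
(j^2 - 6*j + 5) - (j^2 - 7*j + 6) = j - 1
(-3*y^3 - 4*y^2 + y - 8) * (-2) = 6*y^3 + 8*y^2 - 2*y + 16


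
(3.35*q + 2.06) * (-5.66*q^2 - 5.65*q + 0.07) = -18.961*q^3 - 30.5871*q^2 - 11.4045*q + 0.1442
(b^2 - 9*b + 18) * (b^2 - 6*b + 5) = b^4 - 15*b^3 + 77*b^2 - 153*b + 90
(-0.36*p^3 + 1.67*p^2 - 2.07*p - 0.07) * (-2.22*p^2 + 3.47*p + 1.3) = 0.7992*p^5 - 4.9566*p^4 + 9.9223*p^3 - 4.8565*p^2 - 2.9339*p - 0.091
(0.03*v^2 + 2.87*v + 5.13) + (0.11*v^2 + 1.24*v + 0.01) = 0.14*v^2 + 4.11*v + 5.14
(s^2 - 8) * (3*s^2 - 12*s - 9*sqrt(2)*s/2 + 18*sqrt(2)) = 3*s^4 - 12*s^3 - 9*sqrt(2)*s^3/2 - 24*s^2 + 18*sqrt(2)*s^2 + 36*sqrt(2)*s + 96*s - 144*sqrt(2)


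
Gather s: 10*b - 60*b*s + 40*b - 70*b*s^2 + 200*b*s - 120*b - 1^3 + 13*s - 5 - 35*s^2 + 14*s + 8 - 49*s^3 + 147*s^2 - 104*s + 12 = -70*b - 49*s^3 + s^2*(112 - 70*b) + s*(140*b - 77) + 14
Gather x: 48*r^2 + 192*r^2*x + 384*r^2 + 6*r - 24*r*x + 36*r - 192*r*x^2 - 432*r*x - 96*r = 432*r^2 - 192*r*x^2 - 54*r + x*(192*r^2 - 456*r)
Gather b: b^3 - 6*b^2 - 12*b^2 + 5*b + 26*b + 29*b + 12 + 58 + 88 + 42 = b^3 - 18*b^2 + 60*b + 200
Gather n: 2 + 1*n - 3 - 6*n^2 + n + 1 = -6*n^2 + 2*n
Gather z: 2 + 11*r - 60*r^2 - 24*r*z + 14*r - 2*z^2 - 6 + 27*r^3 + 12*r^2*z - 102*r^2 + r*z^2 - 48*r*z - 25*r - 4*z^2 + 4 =27*r^3 - 162*r^2 + z^2*(r - 6) + z*(12*r^2 - 72*r)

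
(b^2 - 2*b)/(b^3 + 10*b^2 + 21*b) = (b - 2)/(b^2 + 10*b + 21)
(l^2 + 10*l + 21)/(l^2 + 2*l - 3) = (l + 7)/(l - 1)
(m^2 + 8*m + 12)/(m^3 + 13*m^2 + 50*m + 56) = (m + 6)/(m^2 + 11*m + 28)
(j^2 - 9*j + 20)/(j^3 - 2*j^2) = (j^2 - 9*j + 20)/(j^2*(j - 2))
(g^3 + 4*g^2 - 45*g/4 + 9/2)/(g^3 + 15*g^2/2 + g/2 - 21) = (g^2 + 11*g/2 - 3)/(g^2 + 9*g + 14)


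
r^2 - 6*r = r*(r - 6)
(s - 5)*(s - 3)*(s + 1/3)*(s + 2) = s^4 - 17*s^3/3 - 3*s^2 + 89*s/3 + 10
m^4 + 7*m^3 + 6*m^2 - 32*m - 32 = (m - 2)*(m + 1)*(m + 4)^2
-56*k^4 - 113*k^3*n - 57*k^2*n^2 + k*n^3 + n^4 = (-8*k + n)*(k + n)^2*(7*k + n)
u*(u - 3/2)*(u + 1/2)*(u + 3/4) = u^4 - u^3/4 - 3*u^2/2 - 9*u/16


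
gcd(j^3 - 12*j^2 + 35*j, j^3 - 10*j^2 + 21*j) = j^2 - 7*j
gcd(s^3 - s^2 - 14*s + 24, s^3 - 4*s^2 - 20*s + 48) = s^2 + 2*s - 8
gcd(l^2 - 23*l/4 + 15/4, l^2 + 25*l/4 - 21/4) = l - 3/4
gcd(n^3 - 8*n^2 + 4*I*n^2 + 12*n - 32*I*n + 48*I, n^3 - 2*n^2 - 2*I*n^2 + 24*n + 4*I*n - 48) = n^2 + n*(-2 + 4*I) - 8*I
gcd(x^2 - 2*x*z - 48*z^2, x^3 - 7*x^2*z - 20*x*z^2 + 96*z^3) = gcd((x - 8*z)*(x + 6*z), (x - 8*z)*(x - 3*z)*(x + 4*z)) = x - 8*z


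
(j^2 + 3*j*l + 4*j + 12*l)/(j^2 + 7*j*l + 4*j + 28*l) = (j + 3*l)/(j + 7*l)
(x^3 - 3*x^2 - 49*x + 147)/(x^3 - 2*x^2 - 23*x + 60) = (x^2 - 49)/(x^2 + x - 20)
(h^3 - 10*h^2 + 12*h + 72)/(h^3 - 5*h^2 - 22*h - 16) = (h^2 - 12*h + 36)/(h^2 - 7*h - 8)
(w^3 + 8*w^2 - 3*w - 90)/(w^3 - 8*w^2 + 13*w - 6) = (w^3 + 8*w^2 - 3*w - 90)/(w^3 - 8*w^2 + 13*w - 6)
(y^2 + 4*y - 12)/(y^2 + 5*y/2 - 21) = 2*(y - 2)/(2*y - 7)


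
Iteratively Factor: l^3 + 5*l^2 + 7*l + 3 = (l + 1)*(l^2 + 4*l + 3) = (l + 1)*(l + 3)*(l + 1)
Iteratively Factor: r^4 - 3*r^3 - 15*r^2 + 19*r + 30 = (r + 3)*(r^3 - 6*r^2 + 3*r + 10) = (r - 5)*(r + 3)*(r^2 - r - 2) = (r - 5)*(r + 1)*(r + 3)*(r - 2)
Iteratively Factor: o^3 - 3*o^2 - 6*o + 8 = (o - 4)*(o^2 + o - 2) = (o - 4)*(o + 2)*(o - 1)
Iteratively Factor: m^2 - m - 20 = (m + 4)*(m - 5)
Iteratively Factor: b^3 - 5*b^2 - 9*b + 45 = (b + 3)*(b^2 - 8*b + 15) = (b - 5)*(b + 3)*(b - 3)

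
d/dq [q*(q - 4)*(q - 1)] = 3*q^2 - 10*q + 4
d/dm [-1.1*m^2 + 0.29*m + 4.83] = 0.29 - 2.2*m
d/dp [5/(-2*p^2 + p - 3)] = 5*(4*p - 1)/(2*p^2 - p + 3)^2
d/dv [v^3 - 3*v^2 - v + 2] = 3*v^2 - 6*v - 1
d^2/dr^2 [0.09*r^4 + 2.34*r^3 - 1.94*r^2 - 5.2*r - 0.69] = 1.08*r^2 + 14.04*r - 3.88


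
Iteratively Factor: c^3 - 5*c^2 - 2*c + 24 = (c + 2)*(c^2 - 7*c + 12) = (c - 3)*(c + 2)*(c - 4)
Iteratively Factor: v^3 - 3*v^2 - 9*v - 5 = (v + 1)*(v^2 - 4*v - 5) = (v + 1)^2*(v - 5)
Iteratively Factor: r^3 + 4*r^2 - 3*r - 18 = (r + 3)*(r^2 + r - 6) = (r - 2)*(r + 3)*(r + 3)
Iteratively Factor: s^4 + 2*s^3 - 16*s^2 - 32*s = (s + 4)*(s^3 - 2*s^2 - 8*s) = (s - 4)*(s + 4)*(s^2 + 2*s) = s*(s - 4)*(s + 4)*(s + 2)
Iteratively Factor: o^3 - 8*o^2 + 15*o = (o - 5)*(o^2 - 3*o) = (o - 5)*(o - 3)*(o)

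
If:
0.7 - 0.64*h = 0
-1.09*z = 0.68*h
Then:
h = 1.09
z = -0.68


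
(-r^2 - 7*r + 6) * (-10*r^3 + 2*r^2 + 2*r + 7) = 10*r^5 + 68*r^4 - 76*r^3 - 9*r^2 - 37*r + 42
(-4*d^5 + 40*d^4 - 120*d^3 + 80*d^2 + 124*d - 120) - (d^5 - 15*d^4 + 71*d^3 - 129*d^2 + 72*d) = -5*d^5 + 55*d^4 - 191*d^3 + 209*d^2 + 52*d - 120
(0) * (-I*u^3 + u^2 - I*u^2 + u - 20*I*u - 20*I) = 0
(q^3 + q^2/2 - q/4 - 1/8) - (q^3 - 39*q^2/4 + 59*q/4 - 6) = 41*q^2/4 - 15*q + 47/8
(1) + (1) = 2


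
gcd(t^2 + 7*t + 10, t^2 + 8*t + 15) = t + 5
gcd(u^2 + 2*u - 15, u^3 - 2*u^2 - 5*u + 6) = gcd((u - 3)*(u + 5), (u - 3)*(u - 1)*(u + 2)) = u - 3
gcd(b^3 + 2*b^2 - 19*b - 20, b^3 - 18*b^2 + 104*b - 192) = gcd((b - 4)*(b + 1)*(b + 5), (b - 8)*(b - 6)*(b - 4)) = b - 4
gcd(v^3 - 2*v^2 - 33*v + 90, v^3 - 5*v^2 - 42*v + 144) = v^2 + 3*v - 18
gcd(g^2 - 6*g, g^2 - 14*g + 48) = g - 6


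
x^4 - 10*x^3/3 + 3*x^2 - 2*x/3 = x*(x - 2)*(x - 1)*(x - 1/3)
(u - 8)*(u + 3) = u^2 - 5*u - 24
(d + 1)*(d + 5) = d^2 + 6*d + 5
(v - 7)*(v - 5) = v^2 - 12*v + 35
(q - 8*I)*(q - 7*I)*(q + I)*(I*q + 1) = I*q^4 + 15*q^3 - 55*I*q^2 + 15*q - 56*I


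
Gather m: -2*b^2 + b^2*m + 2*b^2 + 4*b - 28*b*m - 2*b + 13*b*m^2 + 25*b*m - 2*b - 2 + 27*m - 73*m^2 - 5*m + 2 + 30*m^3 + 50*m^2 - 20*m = 30*m^3 + m^2*(13*b - 23) + m*(b^2 - 3*b + 2)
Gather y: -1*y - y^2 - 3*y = -y^2 - 4*y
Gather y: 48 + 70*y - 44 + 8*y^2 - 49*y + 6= 8*y^2 + 21*y + 10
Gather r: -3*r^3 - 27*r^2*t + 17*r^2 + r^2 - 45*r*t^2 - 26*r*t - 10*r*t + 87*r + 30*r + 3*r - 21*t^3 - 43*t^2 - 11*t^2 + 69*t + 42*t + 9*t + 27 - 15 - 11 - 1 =-3*r^3 + r^2*(18 - 27*t) + r*(-45*t^2 - 36*t + 120) - 21*t^3 - 54*t^2 + 120*t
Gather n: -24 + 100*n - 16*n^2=-16*n^2 + 100*n - 24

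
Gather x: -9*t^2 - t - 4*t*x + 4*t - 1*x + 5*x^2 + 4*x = -9*t^2 + 3*t + 5*x^2 + x*(3 - 4*t)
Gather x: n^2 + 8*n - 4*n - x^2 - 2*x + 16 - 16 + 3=n^2 + 4*n - x^2 - 2*x + 3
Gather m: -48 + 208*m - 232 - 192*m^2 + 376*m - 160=-192*m^2 + 584*m - 440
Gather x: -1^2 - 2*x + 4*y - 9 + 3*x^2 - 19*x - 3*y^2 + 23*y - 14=3*x^2 - 21*x - 3*y^2 + 27*y - 24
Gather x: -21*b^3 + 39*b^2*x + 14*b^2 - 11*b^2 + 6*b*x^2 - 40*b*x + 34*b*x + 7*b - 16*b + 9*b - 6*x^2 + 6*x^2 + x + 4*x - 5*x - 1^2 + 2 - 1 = -21*b^3 + 3*b^2 + 6*b*x^2 + x*(39*b^2 - 6*b)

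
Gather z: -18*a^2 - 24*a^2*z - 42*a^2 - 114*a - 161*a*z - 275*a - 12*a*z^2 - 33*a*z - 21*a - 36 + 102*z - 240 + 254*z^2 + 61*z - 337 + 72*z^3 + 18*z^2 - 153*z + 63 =-60*a^2 - 410*a + 72*z^3 + z^2*(272 - 12*a) + z*(-24*a^2 - 194*a + 10) - 550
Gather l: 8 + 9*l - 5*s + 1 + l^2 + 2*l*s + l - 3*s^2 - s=l^2 + l*(2*s + 10) - 3*s^2 - 6*s + 9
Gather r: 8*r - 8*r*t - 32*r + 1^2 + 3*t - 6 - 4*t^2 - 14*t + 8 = r*(-8*t - 24) - 4*t^2 - 11*t + 3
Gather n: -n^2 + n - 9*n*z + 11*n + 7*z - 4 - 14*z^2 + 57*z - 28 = -n^2 + n*(12 - 9*z) - 14*z^2 + 64*z - 32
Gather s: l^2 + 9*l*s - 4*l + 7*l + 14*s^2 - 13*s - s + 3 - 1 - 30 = l^2 + 3*l + 14*s^2 + s*(9*l - 14) - 28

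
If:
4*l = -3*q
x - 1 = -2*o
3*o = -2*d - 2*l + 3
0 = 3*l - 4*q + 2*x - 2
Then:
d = 99*x/100 + 51/100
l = 6/25 - 6*x/25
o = 1/2 - x/2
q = 8*x/25 - 8/25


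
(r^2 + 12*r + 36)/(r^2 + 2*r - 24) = (r + 6)/(r - 4)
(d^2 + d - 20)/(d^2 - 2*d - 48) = (-d^2 - d + 20)/(-d^2 + 2*d + 48)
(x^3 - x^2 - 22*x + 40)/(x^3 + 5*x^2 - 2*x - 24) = (x^2 + x - 20)/(x^2 + 7*x + 12)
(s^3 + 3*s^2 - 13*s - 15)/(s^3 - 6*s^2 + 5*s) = (s^3 + 3*s^2 - 13*s - 15)/(s*(s^2 - 6*s + 5))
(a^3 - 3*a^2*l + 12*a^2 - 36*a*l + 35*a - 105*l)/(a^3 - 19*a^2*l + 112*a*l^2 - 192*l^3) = (a^2 + 12*a + 35)/(a^2 - 16*a*l + 64*l^2)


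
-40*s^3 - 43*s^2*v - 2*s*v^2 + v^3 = (-8*s + v)*(s + v)*(5*s + v)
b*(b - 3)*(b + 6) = b^3 + 3*b^2 - 18*b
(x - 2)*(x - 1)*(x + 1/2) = x^3 - 5*x^2/2 + x/2 + 1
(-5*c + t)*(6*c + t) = -30*c^2 + c*t + t^2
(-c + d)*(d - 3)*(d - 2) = -c*d^2 + 5*c*d - 6*c + d^3 - 5*d^2 + 6*d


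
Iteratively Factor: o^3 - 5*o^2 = (o)*(o^2 - 5*o) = o^2*(o - 5)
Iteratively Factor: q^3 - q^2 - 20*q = (q + 4)*(q^2 - 5*q) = (q - 5)*(q + 4)*(q)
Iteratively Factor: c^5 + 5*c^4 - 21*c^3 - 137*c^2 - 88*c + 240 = (c + 4)*(c^4 + c^3 - 25*c^2 - 37*c + 60) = (c - 1)*(c + 4)*(c^3 + 2*c^2 - 23*c - 60) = (c - 1)*(c + 3)*(c + 4)*(c^2 - c - 20) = (c - 1)*(c + 3)*(c + 4)^2*(c - 5)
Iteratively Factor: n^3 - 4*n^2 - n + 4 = (n - 1)*(n^2 - 3*n - 4) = (n - 4)*(n - 1)*(n + 1)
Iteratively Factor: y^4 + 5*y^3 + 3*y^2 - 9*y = (y + 3)*(y^3 + 2*y^2 - 3*y) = (y + 3)^2*(y^2 - y) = (y - 1)*(y + 3)^2*(y)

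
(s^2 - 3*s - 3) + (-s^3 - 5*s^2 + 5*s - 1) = -s^3 - 4*s^2 + 2*s - 4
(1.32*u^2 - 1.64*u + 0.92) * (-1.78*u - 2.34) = -2.3496*u^3 - 0.1696*u^2 + 2.2*u - 2.1528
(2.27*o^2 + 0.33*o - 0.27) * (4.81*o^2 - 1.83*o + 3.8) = 10.9187*o^4 - 2.5668*o^3 + 6.7234*o^2 + 1.7481*o - 1.026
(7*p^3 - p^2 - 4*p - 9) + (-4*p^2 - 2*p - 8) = 7*p^3 - 5*p^2 - 6*p - 17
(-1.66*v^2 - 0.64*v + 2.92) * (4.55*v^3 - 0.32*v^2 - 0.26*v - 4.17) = -7.553*v^5 - 2.3808*v^4 + 13.9224*v^3 + 6.1542*v^2 + 1.9096*v - 12.1764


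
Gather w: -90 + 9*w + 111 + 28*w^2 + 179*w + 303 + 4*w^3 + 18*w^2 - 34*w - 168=4*w^3 + 46*w^2 + 154*w + 156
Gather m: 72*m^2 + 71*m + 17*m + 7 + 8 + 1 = 72*m^2 + 88*m + 16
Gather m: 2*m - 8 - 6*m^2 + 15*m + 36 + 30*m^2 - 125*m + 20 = 24*m^2 - 108*m + 48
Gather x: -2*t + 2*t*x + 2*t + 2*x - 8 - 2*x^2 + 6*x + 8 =-2*x^2 + x*(2*t + 8)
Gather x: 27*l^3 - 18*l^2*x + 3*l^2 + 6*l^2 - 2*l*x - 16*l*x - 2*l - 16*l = 27*l^3 + 9*l^2 - 18*l + x*(-18*l^2 - 18*l)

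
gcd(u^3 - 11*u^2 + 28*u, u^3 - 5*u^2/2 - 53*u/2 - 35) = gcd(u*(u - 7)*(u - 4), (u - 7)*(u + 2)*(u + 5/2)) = u - 7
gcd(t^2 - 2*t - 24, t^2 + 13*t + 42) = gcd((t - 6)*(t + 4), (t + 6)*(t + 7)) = 1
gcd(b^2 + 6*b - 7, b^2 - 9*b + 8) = b - 1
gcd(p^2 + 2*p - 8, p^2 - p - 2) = p - 2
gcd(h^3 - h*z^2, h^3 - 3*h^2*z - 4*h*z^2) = h^2 + h*z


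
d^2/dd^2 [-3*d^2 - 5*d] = -6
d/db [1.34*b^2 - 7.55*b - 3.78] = 2.68*b - 7.55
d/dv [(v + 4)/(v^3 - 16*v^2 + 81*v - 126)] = (v^3 - 16*v^2 + 81*v - (v + 4)*(3*v^2 - 32*v + 81) - 126)/(v^3 - 16*v^2 + 81*v - 126)^2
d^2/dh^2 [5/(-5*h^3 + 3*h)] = 30*(-50*h^4 + 15*h^2 - 3)/(h^3*(125*h^6 - 225*h^4 + 135*h^2 - 27))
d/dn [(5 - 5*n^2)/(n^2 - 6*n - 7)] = 30/(n^2 - 14*n + 49)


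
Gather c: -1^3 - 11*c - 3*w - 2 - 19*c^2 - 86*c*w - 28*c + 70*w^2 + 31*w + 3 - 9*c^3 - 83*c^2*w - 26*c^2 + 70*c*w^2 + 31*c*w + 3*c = -9*c^3 + c^2*(-83*w - 45) + c*(70*w^2 - 55*w - 36) + 70*w^2 + 28*w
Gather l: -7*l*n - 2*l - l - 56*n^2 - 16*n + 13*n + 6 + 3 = l*(-7*n - 3) - 56*n^2 - 3*n + 9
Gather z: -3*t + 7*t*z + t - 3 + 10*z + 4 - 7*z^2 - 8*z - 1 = -2*t - 7*z^2 + z*(7*t + 2)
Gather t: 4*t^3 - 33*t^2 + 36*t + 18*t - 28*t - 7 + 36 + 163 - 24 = 4*t^3 - 33*t^2 + 26*t + 168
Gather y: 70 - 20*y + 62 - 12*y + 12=144 - 32*y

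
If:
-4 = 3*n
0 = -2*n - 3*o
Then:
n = -4/3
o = 8/9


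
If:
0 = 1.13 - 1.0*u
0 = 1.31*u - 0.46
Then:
No Solution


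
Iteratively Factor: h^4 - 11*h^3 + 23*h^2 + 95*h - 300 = (h + 3)*(h^3 - 14*h^2 + 65*h - 100) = (h - 5)*(h + 3)*(h^2 - 9*h + 20) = (h - 5)^2*(h + 3)*(h - 4)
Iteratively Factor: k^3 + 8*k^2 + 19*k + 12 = (k + 1)*(k^2 + 7*k + 12) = (k + 1)*(k + 4)*(k + 3)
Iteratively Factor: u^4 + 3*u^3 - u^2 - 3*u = (u + 1)*(u^3 + 2*u^2 - 3*u) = u*(u + 1)*(u^2 + 2*u - 3) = u*(u + 1)*(u + 3)*(u - 1)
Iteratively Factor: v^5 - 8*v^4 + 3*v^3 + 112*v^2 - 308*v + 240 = (v - 3)*(v^4 - 5*v^3 - 12*v^2 + 76*v - 80) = (v - 3)*(v - 2)*(v^3 - 3*v^2 - 18*v + 40) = (v - 5)*(v - 3)*(v - 2)*(v^2 + 2*v - 8) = (v - 5)*(v - 3)*(v - 2)^2*(v + 4)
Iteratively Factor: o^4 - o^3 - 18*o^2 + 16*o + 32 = (o + 1)*(o^3 - 2*o^2 - 16*o + 32) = (o - 2)*(o + 1)*(o^2 - 16) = (o - 4)*(o - 2)*(o + 1)*(o + 4)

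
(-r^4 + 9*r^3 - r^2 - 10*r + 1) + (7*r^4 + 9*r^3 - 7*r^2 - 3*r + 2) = 6*r^4 + 18*r^3 - 8*r^2 - 13*r + 3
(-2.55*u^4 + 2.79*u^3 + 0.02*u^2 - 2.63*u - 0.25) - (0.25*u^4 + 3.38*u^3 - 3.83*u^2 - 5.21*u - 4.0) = -2.8*u^4 - 0.59*u^3 + 3.85*u^2 + 2.58*u + 3.75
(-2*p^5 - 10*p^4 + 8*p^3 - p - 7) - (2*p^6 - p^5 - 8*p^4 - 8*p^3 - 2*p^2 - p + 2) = -2*p^6 - p^5 - 2*p^4 + 16*p^3 + 2*p^2 - 9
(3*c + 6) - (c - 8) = 2*c + 14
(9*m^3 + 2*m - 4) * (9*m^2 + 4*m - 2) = 81*m^5 + 36*m^4 - 28*m^2 - 20*m + 8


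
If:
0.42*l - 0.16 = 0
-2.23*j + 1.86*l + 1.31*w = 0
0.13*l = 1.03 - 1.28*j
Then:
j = 0.77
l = 0.38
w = 0.76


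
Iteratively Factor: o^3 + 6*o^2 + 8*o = (o + 4)*(o^2 + 2*o) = (o + 2)*(o + 4)*(o)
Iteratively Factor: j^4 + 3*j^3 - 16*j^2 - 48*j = (j + 4)*(j^3 - j^2 - 12*j) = j*(j + 4)*(j^2 - j - 12) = j*(j + 3)*(j + 4)*(j - 4)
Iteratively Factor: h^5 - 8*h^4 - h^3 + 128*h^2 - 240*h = (h + 4)*(h^4 - 12*h^3 + 47*h^2 - 60*h) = (h - 5)*(h + 4)*(h^3 - 7*h^2 + 12*h) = (h - 5)*(h - 4)*(h + 4)*(h^2 - 3*h) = (h - 5)*(h - 4)*(h - 3)*(h + 4)*(h)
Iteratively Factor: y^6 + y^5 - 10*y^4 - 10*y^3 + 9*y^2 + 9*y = (y + 1)*(y^5 - 10*y^3 + 9*y) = (y - 1)*(y + 1)*(y^4 + y^3 - 9*y^2 - 9*y) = (y - 3)*(y - 1)*(y + 1)*(y^3 + 4*y^2 + 3*y) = (y - 3)*(y - 1)*(y + 1)^2*(y^2 + 3*y) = (y - 3)*(y - 1)*(y + 1)^2*(y + 3)*(y)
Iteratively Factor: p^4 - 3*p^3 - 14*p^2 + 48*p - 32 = (p - 2)*(p^3 - p^2 - 16*p + 16) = (p - 2)*(p - 1)*(p^2 - 16) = (p - 2)*(p - 1)*(p + 4)*(p - 4)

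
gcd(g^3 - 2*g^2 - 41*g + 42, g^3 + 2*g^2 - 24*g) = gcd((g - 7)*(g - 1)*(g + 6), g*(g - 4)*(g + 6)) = g + 6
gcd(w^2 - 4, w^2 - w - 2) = w - 2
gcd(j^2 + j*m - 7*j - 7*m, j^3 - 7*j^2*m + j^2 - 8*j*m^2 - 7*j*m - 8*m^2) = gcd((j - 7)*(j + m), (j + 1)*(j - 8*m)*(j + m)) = j + m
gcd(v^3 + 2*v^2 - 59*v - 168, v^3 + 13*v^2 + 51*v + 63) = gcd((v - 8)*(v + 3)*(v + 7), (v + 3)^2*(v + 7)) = v^2 + 10*v + 21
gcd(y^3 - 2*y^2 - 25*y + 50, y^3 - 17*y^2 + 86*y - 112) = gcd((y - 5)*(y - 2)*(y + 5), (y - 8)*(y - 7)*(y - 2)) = y - 2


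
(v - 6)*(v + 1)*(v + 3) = v^3 - 2*v^2 - 21*v - 18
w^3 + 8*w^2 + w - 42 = (w - 2)*(w + 3)*(w + 7)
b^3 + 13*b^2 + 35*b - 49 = (b - 1)*(b + 7)^2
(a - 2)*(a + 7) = a^2 + 5*a - 14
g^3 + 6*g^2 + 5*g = g*(g + 1)*(g + 5)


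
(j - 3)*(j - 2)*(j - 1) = j^3 - 6*j^2 + 11*j - 6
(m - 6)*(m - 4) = m^2 - 10*m + 24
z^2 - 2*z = z*(z - 2)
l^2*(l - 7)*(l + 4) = l^4 - 3*l^3 - 28*l^2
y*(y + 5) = y^2 + 5*y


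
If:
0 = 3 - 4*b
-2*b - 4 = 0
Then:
No Solution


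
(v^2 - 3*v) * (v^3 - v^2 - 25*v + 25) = v^5 - 4*v^4 - 22*v^3 + 100*v^2 - 75*v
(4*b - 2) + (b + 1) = 5*b - 1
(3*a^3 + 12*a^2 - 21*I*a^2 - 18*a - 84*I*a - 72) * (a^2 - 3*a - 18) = 3*a^5 + 3*a^4 - 21*I*a^4 - 108*a^3 - 21*I*a^3 - 234*a^2 + 630*I*a^2 + 540*a + 1512*I*a + 1296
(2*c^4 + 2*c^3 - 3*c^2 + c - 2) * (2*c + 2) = 4*c^5 + 8*c^4 - 2*c^3 - 4*c^2 - 2*c - 4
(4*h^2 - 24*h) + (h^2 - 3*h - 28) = 5*h^2 - 27*h - 28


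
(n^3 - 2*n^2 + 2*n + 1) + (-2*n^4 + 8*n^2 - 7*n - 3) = -2*n^4 + n^3 + 6*n^2 - 5*n - 2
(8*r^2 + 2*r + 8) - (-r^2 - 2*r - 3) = 9*r^2 + 4*r + 11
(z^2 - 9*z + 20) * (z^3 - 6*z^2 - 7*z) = z^5 - 15*z^4 + 67*z^3 - 57*z^2 - 140*z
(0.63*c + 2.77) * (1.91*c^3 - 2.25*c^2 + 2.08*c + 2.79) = 1.2033*c^4 + 3.8732*c^3 - 4.9221*c^2 + 7.5193*c + 7.7283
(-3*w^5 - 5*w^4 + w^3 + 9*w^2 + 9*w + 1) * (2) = -6*w^5 - 10*w^4 + 2*w^3 + 18*w^2 + 18*w + 2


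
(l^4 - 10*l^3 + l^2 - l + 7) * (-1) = -l^4 + 10*l^3 - l^2 + l - 7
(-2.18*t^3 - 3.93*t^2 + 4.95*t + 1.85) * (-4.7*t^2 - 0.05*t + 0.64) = 10.246*t^5 + 18.58*t^4 - 24.4637*t^3 - 11.4577*t^2 + 3.0755*t + 1.184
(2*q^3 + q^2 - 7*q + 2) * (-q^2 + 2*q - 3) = -2*q^5 + 3*q^4 + 3*q^3 - 19*q^2 + 25*q - 6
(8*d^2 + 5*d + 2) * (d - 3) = 8*d^3 - 19*d^2 - 13*d - 6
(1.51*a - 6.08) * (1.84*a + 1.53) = 2.7784*a^2 - 8.8769*a - 9.3024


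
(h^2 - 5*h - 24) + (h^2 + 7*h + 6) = 2*h^2 + 2*h - 18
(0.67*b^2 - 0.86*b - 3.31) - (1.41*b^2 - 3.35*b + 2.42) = -0.74*b^2 + 2.49*b - 5.73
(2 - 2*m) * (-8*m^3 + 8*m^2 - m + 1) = 16*m^4 - 32*m^3 + 18*m^2 - 4*m + 2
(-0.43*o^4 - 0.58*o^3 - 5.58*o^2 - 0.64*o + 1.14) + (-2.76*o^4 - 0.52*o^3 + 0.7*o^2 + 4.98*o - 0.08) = -3.19*o^4 - 1.1*o^3 - 4.88*o^2 + 4.34*o + 1.06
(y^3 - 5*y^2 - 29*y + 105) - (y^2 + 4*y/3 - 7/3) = y^3 - 6*y^2 - 91*y/3 + 322/3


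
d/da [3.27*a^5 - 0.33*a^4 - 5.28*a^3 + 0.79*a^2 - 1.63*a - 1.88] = 16.35*a^4 - 1.32*a^3 - 15.84*a^2 + 1.58*a - 1.63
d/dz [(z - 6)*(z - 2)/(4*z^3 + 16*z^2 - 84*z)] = (-z^4 + 16*z^3 - 25*z^2 - 96*z + 252)/(4*z^2*(z^4 + 8*z^3 - 26*z^2 - 168*z + 441))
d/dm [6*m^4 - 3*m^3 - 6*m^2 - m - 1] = 24*m^3 - 9*m^2 - 12*m - 1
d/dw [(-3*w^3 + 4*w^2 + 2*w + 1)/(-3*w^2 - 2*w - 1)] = w*(9*w^3 + 12*w^2 + 7*w - 2)/(9*w^4 + 12*w^3 + 10*w^2 + 4*w + 1)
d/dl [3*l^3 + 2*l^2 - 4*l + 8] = 9*l^2 + 4*l - 4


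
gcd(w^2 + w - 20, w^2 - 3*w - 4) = w - 4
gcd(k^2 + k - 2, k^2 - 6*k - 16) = k + 2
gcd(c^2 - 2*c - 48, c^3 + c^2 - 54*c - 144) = c^2 - 2*c - 48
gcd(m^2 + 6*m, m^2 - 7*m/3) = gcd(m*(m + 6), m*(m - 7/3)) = m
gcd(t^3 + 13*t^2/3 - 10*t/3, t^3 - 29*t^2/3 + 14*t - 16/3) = t - 2/3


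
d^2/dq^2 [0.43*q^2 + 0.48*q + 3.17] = 0.860000000000000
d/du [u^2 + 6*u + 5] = 2*u + 6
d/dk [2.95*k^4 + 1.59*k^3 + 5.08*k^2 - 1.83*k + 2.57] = 11.8*k^3 + 4.77*k^2 + 10.16*k - 1.83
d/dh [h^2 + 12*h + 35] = 2*h + 12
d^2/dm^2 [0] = 0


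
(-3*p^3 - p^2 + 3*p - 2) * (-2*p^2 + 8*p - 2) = 6*p^5 - 22*p^4 - 8*p^3 + 30*p^2 - 22*p + 4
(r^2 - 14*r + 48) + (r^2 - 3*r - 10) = 2*r^2 - 17*r + 38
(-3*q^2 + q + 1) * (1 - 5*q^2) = 15*q^4 - 5*q^3 - 8*q^2 + q + 1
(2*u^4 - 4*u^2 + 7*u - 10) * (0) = 0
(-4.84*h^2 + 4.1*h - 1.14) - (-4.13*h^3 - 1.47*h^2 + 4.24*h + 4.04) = 4.13*h^3 - 3.37*h^2 - 0.140000000000001*h - 5.18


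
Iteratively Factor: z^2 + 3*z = (z + 3)*(z)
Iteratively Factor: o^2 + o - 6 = (o - 2)*(o + 3)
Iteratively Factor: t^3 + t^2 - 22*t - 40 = (t - 5)*(t^2 + 6*t + 8) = (t - 5)*(t + 2)*(t + 4)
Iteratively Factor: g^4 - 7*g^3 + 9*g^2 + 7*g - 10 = (g - 5)*(g^3 - 2*g^2 - g + 2) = (g - 5)*(g - 2)*(g^2 - 1) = (g - 5)*(g - 2)*(g + 1)*(g - 1)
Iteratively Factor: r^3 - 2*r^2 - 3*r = (r + 1)*(r^2 - 3*r) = (r - 3)*(r + 1)*(r)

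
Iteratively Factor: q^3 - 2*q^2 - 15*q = (q + 3)*(q^2 - 5*q) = (q - 5)*(q + 3)*(q)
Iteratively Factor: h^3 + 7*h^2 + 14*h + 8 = (h + 2)*(h^2 + 5*h + 4) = (h + 1)*(h + 2)*(h + 4)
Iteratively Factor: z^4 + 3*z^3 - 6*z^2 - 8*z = (z + 4)*(z^3 - z^2 - 2*z) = (z + 1)*(z + 4)*(z^2 - 2*z) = (z - 2)*(z + 1)*(z + 4)*(z)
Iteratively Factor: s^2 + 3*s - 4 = (s + 4)*(s - 1)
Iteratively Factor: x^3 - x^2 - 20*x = (x - 5)*(x^2 + 4*x) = (x - 5)*(x + 4)*(x)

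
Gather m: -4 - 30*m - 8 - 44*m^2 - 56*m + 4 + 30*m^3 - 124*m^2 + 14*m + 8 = 30*m^3 - 168*m^2 - 72*m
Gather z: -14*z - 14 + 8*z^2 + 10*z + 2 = 8*z^2 - 4*z - 12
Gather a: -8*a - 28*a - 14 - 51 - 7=-36*a - 72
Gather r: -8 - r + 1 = -r - 7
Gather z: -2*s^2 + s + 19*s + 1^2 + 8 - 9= -2*s^2 + 20*s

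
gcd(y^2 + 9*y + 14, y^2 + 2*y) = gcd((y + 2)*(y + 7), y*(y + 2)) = y + 2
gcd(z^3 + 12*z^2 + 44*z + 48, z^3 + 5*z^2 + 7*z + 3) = 1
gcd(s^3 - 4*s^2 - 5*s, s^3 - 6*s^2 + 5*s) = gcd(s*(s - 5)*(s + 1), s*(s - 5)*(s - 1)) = s^2 - 5*s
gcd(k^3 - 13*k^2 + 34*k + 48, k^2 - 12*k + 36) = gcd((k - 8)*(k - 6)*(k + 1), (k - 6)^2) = k - 6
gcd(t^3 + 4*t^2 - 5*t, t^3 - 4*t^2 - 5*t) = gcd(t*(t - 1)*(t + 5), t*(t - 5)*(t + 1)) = t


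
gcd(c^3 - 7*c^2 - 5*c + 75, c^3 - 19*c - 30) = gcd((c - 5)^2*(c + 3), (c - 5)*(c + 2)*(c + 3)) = c^2 - 2*c - 15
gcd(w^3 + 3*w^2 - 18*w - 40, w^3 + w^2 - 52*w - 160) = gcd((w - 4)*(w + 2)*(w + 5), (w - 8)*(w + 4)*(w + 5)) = w + 5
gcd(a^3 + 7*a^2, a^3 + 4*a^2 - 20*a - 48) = 1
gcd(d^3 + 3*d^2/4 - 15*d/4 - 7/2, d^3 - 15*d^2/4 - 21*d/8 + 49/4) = d^2 - d/4 - 7/2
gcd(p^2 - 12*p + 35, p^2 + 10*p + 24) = 1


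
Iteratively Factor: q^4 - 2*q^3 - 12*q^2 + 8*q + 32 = (q + 2)*(q^3 - 4*q^2 - 4*q + 16) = (q + 2)^2*(q^2 - 6*q + 8) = (q - 2)*(q + 2)^2*(q - 4)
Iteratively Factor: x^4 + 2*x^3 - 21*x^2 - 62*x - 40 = (x + 2)*(x^3 - 21*x - 20) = (x + 2)*(x + 4)*(x^2 - 4*x - 5) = (x - 5)*(x + 2)*(x + 4)*(x + 1)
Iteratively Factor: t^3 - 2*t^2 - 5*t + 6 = (t - 3)*(t^2 + t - 2) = (t - 3)*(t + 2)*(t - 1)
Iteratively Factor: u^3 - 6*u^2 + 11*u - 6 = (u - 3)*(u^2 - 3*u + 2) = (u - 3)*(u - 2)*(u - 1)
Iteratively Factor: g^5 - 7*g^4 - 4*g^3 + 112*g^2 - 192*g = (g + 4)*(g^4 - 11*g^3 + 40*g^2 - 48*g) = (g - 3)*(g + 4)*(g^3 - 8*g^2 + 16*g) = (g - 4)*(g - 3)*(g + 4)*(g^2 - 4*g) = g*(g - 4)*(g - 3)*(g + 4)*(g - 4)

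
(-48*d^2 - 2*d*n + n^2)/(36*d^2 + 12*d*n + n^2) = (-8*d + n)/(6*d + n)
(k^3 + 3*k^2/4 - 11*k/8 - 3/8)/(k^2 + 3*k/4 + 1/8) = (2*k^2 + k - 3)/(2*k + 1)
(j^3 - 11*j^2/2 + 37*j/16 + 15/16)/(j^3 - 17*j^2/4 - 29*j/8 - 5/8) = (4*j - 3)/(2*(2*j + 1))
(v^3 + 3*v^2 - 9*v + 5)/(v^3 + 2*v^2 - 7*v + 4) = (v + 5)/(v + 4)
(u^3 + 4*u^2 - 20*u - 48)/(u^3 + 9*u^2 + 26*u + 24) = (u^2 + 2*u - 24)/(u^2 + 7*u + 12)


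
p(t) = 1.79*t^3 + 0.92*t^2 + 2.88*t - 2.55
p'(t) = 5.37*t^2 + 1.84*t + 2.88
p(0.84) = 1.58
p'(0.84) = 8.21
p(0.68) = 0.40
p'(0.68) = 6.61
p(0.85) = 1.66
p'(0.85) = 8.32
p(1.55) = 10.79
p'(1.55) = 18.63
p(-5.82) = -341.02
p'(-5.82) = 174.07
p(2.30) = 30.72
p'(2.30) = 35.52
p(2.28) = 30.01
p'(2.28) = 34.99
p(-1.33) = -8.96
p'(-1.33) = 9.93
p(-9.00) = -1258.86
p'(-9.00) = 421.29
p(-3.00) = -51.24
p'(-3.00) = 45.69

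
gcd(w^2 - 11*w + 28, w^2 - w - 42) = w - 7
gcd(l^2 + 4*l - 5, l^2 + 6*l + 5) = l + 5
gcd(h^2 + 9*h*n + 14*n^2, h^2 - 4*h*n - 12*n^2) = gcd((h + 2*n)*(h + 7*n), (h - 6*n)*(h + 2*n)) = h + 2*n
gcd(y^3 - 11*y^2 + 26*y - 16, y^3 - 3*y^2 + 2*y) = y^2 - 3*y + 2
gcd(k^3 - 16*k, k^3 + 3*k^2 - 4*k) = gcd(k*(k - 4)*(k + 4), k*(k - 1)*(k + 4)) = k^2 + 4*k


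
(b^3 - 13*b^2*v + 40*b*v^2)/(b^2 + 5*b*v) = (b^2 - 13*b*v + 40*v^2)/(b + 5*v)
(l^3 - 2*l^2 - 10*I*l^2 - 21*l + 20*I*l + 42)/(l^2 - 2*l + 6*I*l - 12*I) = (l^2 - 10*I*l - 21)/(l + 6*I)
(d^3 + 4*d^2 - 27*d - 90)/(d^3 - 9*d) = (d^2 + d - 30)/(d*(d - 3))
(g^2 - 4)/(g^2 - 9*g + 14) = (g + 2)/(g - 7)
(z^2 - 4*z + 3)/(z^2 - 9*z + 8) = (z - 3)/(z - 8)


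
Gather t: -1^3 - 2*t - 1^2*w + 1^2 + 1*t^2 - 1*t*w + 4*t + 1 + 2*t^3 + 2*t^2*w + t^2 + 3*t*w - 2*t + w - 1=2*t^3 + t^2*(2*w + 2) + 2*t*w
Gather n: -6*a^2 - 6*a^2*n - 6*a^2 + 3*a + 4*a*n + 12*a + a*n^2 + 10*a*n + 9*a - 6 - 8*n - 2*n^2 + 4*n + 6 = -12*a^2 + 24*a + n^2*(a - 2) + n*(-6*a^2 + 14*a - 4)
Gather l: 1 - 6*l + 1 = 2 - 6*l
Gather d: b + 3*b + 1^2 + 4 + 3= 4*b + 8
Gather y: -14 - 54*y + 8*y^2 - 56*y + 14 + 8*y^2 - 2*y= 16*y^2 - 112*y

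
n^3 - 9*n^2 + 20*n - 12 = (n - 6)*(n - 2)*(n - 1)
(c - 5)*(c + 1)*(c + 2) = c^3 - 2*c^2 - 13*c - 10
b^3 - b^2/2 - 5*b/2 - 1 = (b - 2)*(b + 1/2)*(b + 1)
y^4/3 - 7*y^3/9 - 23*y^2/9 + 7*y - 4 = (y/3 + 1)*(y - 3)*(y - 4/3)*(y - 1)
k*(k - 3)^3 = k^4 - 9*k^3 + 27*k^2 - 27*k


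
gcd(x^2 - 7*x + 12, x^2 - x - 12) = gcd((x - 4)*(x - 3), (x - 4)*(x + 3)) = x - 4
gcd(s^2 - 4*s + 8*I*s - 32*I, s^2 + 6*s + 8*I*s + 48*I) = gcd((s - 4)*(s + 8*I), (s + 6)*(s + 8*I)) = s + 8*I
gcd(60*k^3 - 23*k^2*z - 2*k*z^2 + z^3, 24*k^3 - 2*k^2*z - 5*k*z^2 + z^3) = 12*k^2 - 7*k*z + z^2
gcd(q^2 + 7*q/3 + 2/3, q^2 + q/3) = q + 1/3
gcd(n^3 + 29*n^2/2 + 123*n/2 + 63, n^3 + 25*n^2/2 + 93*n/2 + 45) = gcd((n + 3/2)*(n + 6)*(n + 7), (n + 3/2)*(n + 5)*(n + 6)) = n^2 + 15*n/2 + 9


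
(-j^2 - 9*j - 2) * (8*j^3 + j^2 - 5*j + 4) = -8*j^5 - 73*j^4 - 20*j^3 + 39*j^2 - 26*j - 8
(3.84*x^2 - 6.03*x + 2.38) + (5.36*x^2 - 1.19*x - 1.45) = 9.2*x^2 - 7.22*x + 0.93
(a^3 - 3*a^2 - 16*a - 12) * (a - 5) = a^4 - 8*a^3 - a^2 + 68*a + 60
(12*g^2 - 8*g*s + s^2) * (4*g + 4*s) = 48*g^3 + 16*g^2*s - 28*g*s^2 + 4*s^3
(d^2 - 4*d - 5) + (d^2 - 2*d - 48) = 2*d^2 - 6*d - 53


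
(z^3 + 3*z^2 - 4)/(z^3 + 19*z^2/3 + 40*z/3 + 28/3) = 3*(z - 1)/(3*z + 7)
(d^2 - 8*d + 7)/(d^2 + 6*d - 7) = (d - 7)/(d + 7)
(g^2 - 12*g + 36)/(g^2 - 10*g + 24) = (g - 6)/(g - 4)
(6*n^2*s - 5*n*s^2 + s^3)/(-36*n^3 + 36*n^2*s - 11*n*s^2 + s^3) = s/(-6*n + s)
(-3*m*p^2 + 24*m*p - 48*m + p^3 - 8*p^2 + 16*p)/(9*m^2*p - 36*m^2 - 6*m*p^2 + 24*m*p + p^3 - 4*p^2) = (p - 4)/(-3*m + p)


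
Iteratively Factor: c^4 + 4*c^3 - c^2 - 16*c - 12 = (c + 2)*(c^3 + 2*c^2 - 5*c - 6) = (c + 2)*(c + 3)*(c^2 - c - 2) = (c - 2)*(c + 2)*(c + 3)*(c + 1)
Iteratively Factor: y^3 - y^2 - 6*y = (y)*(y^2 - y - 6) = y*(y + 2)*(y - 3)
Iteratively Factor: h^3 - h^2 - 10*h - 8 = (h + 1)*(h^2 - 2*h - 8) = (h - 4)*(h + 1)*(h + 2)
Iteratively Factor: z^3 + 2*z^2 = (z + 2)*(z^2) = z*(z + 2)*(z)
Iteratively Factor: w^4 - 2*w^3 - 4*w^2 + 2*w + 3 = (w + 1)*(w^3 - 3*w^2 - w + 3) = (w + 1)^2*(w^2 - 4*w + 3) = (w - 1)*(w + 1)^2*(w - 3)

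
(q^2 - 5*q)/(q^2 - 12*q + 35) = q/(q - 7)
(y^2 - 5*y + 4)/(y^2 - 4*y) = (y - 1)/y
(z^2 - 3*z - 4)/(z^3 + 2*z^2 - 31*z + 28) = (z + 1)/(z^2 + 6*z - 7)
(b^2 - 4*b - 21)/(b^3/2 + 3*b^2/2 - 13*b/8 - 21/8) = 8*(b^2 - 4*b - 21)/(4*b^3 + 12*b^2 - 13*b - 21)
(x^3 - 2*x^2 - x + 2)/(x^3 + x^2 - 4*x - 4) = (x - 1)/(x + 2)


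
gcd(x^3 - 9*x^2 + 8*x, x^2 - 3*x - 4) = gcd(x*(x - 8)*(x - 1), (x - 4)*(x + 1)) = 1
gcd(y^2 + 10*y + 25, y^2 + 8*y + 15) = y + 5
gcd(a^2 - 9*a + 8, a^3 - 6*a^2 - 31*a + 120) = a - 8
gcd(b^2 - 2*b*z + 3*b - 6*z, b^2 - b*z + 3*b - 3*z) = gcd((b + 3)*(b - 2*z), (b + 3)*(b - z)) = b + 3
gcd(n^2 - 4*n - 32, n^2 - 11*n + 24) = n - 8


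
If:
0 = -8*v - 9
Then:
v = -9/8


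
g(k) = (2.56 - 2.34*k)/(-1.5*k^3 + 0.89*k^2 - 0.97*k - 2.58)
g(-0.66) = -3.66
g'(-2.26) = 0.37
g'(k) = (2.56 - 2.34*k)*(4.5*k^2 - 1.78*k + 0.97)/(-1.5*k^3 + 0.89*k^2 - 0.97*k - 2.58)^2 - 2.34/(-1.5*k^3 + 0.89*k^2 - 0.97*k - 2.58) = (-7.02*k^3 + 13.6026*k^2 - 4.5568*k + 8.5204)/(2.25*k^6 - 2.67*k^5 + 3.7021*k^4 + 6.0134*k^3 - 3.6515*k^2 + 5.0052*k + 6.6564)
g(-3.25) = 0.17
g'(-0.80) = 112.47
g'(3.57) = -0.04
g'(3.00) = -0.05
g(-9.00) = 0.02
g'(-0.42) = 3.68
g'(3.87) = -0.03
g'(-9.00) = 0.00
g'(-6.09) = 0.02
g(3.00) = 0.12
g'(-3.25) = 0.11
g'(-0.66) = 15.50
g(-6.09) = 0.04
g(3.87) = 0.08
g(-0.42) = -1.86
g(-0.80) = -9.50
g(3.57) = 0.09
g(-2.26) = 0.37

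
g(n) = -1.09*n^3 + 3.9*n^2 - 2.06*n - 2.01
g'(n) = -3.27*n^2 + 7.8*n - 2.06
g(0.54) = -2.16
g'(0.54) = 1.20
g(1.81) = 0.57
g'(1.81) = 1.35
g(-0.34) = -0.82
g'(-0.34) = -5.09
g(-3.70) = 114.21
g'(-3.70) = -75.69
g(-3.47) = 97.64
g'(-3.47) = -68.50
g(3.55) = -8.94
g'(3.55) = -15.58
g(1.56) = 0.13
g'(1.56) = 2.15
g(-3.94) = 133.32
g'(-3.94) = -83.55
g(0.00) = -2.01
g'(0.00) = -2.06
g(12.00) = -1348.65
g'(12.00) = -379.34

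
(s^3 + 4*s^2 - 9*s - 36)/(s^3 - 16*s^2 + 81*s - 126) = (s^2 + 7*s + 12)/(s^2 - 13*s + 42)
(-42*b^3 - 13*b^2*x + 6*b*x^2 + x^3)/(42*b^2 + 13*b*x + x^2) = (-6*b^2 - b*x + x^2)/(6*b + x)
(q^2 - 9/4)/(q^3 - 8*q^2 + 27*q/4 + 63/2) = (2*q - 3)/(2*q^2 - 19*q + 42)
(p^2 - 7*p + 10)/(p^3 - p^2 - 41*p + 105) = (p - 2)/(p^2 + 4*p - 21)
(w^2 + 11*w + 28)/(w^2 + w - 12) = (w + 7)/(w - 3)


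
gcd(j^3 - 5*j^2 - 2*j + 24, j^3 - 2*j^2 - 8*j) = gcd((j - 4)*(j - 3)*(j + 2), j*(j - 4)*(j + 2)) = j^2 - 2*j - 8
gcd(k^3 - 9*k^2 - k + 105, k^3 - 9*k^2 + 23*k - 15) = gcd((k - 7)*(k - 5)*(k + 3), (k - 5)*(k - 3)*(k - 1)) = k - 5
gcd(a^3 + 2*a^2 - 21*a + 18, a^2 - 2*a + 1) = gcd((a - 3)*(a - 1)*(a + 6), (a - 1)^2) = a - 1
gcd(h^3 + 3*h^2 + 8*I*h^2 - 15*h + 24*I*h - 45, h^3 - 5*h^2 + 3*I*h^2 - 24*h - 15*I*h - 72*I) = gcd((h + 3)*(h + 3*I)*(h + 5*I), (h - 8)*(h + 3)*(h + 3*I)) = h^2 + h*(3 + 3*I) + 9*I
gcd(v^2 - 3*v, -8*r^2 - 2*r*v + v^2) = 1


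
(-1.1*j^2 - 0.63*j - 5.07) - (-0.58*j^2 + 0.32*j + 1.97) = -0.52*j^2 - 0.95*j - 7.04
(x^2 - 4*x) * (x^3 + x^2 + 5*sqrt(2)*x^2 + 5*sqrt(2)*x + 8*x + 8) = x^5 - 3*x^4 + 5*sqrt(2)*x^4 - 15*sqrt(2)*x^3 + 4*x^3 - 20*sqrt(2)*x^2 - 24*x^2 - 32*x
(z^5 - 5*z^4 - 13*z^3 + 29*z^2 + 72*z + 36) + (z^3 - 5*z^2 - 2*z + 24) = z^5 - 5*z^4 - 12*z^3 + 24*z^2 + 70*z + 60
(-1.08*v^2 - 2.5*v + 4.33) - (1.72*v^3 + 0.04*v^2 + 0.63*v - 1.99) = -1.72*v^3 - 1.12*v^2 - 3.13*v + 6.32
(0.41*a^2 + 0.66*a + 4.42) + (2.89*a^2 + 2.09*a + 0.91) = 3.3*a^2 + 2.75*a + 5.33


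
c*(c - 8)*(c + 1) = c^3 - 7*c^2 - 8*c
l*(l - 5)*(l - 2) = l^3 - 7*l^2 + 10*l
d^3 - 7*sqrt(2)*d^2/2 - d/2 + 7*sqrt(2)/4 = (d - 7*sqrt(2)/2)*(d - sqrt(2)/2)*(d + sqrt(2)/2)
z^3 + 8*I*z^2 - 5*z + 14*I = (z - I)*(z + 2*I)*(z + 7*I)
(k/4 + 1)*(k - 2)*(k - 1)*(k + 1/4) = k^4/4 + 5*k^3/16 - 39*k^2/16 + 11*k/8 + 1/2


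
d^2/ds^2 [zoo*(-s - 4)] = 0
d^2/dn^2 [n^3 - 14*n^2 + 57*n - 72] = 6*n - 28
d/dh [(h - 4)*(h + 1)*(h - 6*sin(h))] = -(h - 4)*(h + 1)*(6*cos(h) - 1) + (h - 4)*(h - 6*sin(h)) + (h + 1)*(h - 6*sin(h))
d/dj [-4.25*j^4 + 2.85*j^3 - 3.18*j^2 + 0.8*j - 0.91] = -17.0*j^3 + 8.55*j^2 - 6.36*j + 0.8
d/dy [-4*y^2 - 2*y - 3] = -8*y - 2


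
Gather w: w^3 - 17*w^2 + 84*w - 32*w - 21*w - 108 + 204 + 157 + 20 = w^3 - 17*w^2 + 31*w + 273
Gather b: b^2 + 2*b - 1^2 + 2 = b^2 + 2*b + 1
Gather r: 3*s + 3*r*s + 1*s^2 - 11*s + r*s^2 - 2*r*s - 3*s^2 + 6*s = r*(s^2 + s) - 2*s^2 - 2*s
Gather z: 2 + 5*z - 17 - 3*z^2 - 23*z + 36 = -3*z^2 - 18*z + 21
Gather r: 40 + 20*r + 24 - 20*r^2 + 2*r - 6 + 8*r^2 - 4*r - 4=-12*r^2 + 18*r + 54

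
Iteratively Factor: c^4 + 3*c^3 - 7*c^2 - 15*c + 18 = (c + 3)*(c^3 - 7*c + 6) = (c + 3)^2*(c^2 - 3*c + 2) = (c - 1)*(c + 3)^2*(c - 2)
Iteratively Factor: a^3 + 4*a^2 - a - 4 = (a - 1)*(a^2 + 5*a + 4) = (a - 1)*(a + 1)*(a + 4)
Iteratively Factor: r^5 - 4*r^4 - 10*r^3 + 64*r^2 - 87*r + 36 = (r - 1)*(r^4 - 3*r^3 - 13*r^2 + 51*r - 36) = (r - 3)*(r - 1)*(r^3 - 13*r + 12) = (r - 3)*(r - 1)^2*(r^2 + r - 12) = (r - 3)*(r - 1)^2*(r + 4)*(r - 3)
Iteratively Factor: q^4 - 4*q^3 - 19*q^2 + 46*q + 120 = (q + 2)*(q^3 - 6*q^2 - 7*q + 60) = (q - 5)*(q + 2)*(q^2 - q - 12) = (q - 5)*(q - 4)*(q + 2)*(q + 3)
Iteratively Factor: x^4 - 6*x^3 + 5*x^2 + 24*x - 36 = (x - 3)*(x^3 - 3*x^2 - 4*x + 12) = (x - 3)*(x - 2)*(x^2 - x - 6) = (x - 3)*(x - 2)*(x + 2)*(x - 3)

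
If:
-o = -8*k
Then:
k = o/8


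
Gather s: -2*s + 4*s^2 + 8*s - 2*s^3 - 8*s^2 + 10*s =-2*s^3 - 4*s^2 + 16*s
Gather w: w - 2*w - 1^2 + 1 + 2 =2 - w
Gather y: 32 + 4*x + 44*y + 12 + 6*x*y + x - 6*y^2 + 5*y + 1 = 5*x - 6*y^2 + y*(6*x + 49) + 45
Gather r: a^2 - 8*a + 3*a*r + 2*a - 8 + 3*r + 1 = a^2 - 6*a + r*(3*a + 3) - 7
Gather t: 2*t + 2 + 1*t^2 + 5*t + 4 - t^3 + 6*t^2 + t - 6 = -t^3 + 7*t^2 + 8*t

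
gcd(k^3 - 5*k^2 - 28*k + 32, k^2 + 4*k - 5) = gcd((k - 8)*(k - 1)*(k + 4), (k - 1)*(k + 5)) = k - 1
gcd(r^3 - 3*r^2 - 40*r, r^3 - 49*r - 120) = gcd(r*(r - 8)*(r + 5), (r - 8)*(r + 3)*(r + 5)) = r^2 - 3*r - 40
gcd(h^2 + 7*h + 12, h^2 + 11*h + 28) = h + 4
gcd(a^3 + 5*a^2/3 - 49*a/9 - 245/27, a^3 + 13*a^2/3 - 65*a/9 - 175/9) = a^2 - 2*a/3 - 35/9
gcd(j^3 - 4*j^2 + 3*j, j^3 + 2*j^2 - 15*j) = j^2 - 3*j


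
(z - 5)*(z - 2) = z^2 - 7*z + 10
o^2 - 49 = (o - 7)*(o + 7)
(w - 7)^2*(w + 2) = w^3 - 12*w^2 + 21*w + 98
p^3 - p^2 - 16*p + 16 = (p - 4)*(p - 1)*(p + 4)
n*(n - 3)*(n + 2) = n^3 - n^2 - 6*n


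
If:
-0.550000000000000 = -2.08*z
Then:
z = 0.26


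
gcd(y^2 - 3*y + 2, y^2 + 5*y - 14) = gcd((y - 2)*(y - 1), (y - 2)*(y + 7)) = y - 2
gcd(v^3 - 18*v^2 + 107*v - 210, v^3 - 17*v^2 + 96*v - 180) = v^2 - 11*v + 30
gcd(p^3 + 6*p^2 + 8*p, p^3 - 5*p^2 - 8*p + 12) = p + 2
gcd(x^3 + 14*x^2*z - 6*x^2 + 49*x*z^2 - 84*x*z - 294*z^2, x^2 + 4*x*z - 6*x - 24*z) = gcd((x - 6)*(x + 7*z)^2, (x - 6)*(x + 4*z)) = x - 6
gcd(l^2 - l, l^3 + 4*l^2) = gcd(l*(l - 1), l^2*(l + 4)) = l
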